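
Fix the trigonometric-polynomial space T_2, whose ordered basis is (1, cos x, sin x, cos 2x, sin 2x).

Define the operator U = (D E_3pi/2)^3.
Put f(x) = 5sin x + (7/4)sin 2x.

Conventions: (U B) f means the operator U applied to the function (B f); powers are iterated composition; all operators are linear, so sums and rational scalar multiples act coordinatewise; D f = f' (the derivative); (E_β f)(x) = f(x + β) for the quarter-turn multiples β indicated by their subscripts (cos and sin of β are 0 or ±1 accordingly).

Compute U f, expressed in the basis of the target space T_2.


g(x) = 5sin x + 14cos 2x

E_3pi/2 f = -5cos x - (7/4)sin 2x
D E_3pi/2 f = 5sin x - (7/2)cos 2x
E_3pi/2 (D E_3pi/2) f = -5cos x + (7/2)cos 2x
D E_3pi/2 (D E_3pi/2) f = 5sin x - 7sin 2x
E_3pi/2 (D E_3pi/2) (D E_3pi/2) f = -5cos x + 7sin 2x
D E_3pi/2 (D E_3pi/2) (D E_3pi/2) f = 5sin x + 14cos 2x


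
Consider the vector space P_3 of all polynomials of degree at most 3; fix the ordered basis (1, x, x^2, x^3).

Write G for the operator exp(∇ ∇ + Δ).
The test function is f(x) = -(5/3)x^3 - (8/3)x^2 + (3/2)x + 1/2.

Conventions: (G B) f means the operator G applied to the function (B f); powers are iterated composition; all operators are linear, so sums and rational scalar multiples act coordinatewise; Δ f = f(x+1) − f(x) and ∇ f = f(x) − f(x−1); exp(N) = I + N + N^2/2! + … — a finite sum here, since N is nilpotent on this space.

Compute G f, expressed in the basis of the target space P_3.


the result is g(x) = -(5/3)x^3 - (23/3)x^2 - (143/6)x - 17

order-1 term: -5x^2 - (61/3)x + 11/6
order-2 term: -5x - 53/3
order-3 term: -5/3
the series for exp(∇ ∇ + Δ) f terminates at order 3
exp(∇ ∇ + Δ) f = -(5/3)x^3 - (23/3)x^2 - (143/6)x - 17


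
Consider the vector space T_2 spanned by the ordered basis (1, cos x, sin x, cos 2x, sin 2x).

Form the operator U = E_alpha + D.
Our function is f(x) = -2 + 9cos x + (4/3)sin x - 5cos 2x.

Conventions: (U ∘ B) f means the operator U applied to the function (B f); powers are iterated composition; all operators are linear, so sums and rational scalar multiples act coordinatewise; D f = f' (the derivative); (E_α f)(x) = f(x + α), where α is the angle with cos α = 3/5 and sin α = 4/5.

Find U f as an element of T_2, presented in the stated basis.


E_alpha f = -2 + (97/15)cos x - (32/5)sin x + (7/5)cos 2x + (24/5)sin 2x
D f = (4/3)cos x - 9sin x + 10sin 2x
(E_alpha + D) f = -2 + (39/5)cos x - (77/5)sin x + (7/5)cos 2x + (74/5)sin 2x

the image equals g(x) = -2 + (39/5)cos x - (77/5)sin x + (7/5)cos 2x + (74/5)sin 2x


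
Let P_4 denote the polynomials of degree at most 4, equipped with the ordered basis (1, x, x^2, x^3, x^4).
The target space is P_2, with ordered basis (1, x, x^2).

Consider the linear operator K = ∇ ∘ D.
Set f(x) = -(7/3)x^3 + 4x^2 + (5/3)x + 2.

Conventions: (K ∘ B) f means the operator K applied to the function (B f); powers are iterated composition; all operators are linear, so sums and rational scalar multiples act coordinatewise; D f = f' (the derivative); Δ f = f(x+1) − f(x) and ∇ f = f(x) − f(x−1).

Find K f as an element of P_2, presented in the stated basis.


D f = -7x^2 + 8x + 5/3
∇ D f = -14x + 15

the result is g(x) = -14x + 15


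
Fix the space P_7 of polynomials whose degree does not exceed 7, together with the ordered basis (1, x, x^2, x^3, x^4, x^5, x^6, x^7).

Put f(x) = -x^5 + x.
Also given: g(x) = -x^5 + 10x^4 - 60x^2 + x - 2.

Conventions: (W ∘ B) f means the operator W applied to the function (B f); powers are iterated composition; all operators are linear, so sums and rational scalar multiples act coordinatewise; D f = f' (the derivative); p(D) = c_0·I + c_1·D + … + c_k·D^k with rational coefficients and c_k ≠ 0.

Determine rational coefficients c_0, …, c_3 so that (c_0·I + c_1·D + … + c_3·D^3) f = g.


p(D) = I − 2·D + D^3, i.e. c_0 = 1, c_1 = -2, c_2 = 0, c_3 = 1

D^0 f = -x^5 + x
D^1 f = -5x^4 + 1
D^2 f = -20x^3
D^3 f = -60x^2
matching coefficients of g against c_0 f + c_1 Df + … from the top degree down determines the c_i
solution: c_0 = 1, c_1 = -2, c_2 = 0, c_3 = 1


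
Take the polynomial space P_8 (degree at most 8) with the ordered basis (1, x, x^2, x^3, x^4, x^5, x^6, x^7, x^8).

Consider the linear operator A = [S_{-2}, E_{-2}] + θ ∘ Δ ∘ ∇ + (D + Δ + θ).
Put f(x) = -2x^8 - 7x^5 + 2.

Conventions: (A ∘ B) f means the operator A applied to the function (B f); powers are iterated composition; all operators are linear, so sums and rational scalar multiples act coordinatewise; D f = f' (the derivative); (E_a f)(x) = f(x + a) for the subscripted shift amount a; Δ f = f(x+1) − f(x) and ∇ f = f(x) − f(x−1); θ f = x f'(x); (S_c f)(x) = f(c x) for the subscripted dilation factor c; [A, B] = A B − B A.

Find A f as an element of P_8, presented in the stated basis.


the image equals g(x) = -16x^8 - 12320x^7 + 42280x^6 - 258195x^5 + 539630x^4 - 953498x^3 + 922978x^2 - 545305x + 137943

E_{-2} f = -2x^8 + 32x^7 - 224x^6 + 889x^5 - 2170x^4 + 3304x^3 - 3024x^2 + 1488x - 286
S_{-2} E_{-2} f = -512x^8 - 4096x^7 - 14336x^6 - 28448x^5 - 34720x^4 - 26432x^3 - 12096x^2 - 2976x - 286
S_{-2} f = -512x^8 + 224x^5 + 2
E_{-2} S_{-2} f = -512x^8 + 8192x^7 - 57344x^6 + 229600x^5 - 575680x^4 + 926464x^3 - 935424x^2 + 542208x - 138238
[S_{-2}, E_{-2}] f = -12288x^7 + 43008x^6 - 258048x^5 + 540960x^4 - 952896x^3 + 923328x^2 - 545184x + 137952
∇ f = -16x^7 + 56x^6 - 112x^5 + 105x^4 - 42x^3 - 14x^2 + 19x - 5
Δ ∇ f = -112x^6 - 280x^4 - 140x^3 - 112x^2 - 70x - 4
θ Δ ∇ f = -672x^6 - 1120x^4 - 420x^3 - 224x^2 - 70x
D f = -16x^7 - 35x^4
Δ f = -16x^7 - 56x^6 - 112x^5 - 175x^4 - 182x^3 - 126x^2 - 51x - 9
θ f = -16x^8 - 35x^5
(D + Δ + θ) f = -16x^8 - 32x^7 - 56x^6 - 147x^5 - 210x^4 - 182x^3 - 126x^2 - 51x - 9
([S_{-2}, E_{-2}] + θ ∘ Δ ∘ ∇ + (D + Δ + θ)) f = -16x^8 - 12320x^7 + 42280x^6 - 258195x^5 + 539630x^4 - 953498x^3 + 922978x^2 - 545305x + 137943


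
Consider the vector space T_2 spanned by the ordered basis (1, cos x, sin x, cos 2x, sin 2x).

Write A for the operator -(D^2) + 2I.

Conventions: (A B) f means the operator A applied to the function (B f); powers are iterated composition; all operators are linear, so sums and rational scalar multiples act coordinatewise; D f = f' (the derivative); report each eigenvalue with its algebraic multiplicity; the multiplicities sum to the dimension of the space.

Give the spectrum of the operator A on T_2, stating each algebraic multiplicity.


image of 1: 2
image of cos x: 3cos x
image of sin x: 3sin x
image of cos 2x: 6cos 2x
image of sin 2x: 6sin 2x
the matrix is diagonal; its diagonal is (2, 3, 3, 6, 6)
for a triangular matrix the eigenvalues are the diagonal entries, with algebraic multiplicity their repetition count

λ = 2 (multiplicity 1), λ = 3 (multiplicity 2), λ = 6 (multiplicity 2)


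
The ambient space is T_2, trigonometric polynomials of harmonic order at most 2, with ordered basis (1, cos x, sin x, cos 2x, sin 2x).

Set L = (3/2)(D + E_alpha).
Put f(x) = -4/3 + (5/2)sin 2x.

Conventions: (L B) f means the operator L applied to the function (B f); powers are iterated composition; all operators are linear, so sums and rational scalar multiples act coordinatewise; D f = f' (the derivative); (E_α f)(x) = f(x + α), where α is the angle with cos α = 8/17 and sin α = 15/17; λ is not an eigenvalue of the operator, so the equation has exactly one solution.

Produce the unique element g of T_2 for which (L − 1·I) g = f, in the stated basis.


the image equals g(x) = -8/3 - (12270/24733)cos 2x - (5305/24733)sin 2x

write g with unknown coordinates in the stated basis and equate coefficients in (L − 1·I) g = f
solving from the highest basis element down gives g = -8/3 - (12270/24733)cos 2x - (5305/24733)sin 2x
check: L g = -4 - (12270/24733)cos 2x + (113055/49466)sin 2x
so L g − 1·g = -4/3 + (5/2)sin 2x = f ✓


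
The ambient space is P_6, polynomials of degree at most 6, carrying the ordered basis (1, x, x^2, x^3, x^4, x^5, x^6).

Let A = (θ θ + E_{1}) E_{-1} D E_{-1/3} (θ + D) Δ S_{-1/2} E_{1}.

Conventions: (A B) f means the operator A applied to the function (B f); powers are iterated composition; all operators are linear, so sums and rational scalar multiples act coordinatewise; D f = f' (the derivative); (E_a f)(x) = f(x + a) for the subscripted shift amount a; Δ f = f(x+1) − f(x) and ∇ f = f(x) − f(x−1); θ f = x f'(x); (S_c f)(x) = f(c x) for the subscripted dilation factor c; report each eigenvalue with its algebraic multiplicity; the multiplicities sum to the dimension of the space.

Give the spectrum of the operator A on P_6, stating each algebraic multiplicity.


λ = 0 (multiplicity 7)

image of 1: 0
image of x: 0
image of x^2: 1/2
image of x^3: -3x + 7/8
image of x^4: (45/4)x^2 - (27/2)x + 3/4
image of x^5: -25x^3 + (1205/16)x^2 - (1015/24)x - 145/864
image of x^6: (1275/32)x^4 - (1675/8)x^3 + (5075/16)x^2 - (8285/72)x - 1889/864
the matrix is upper triangular; its diagonal is (0, 0, 0, 0, 0, 0, 0)
for a triangular matrix the eigenvalues are the diagonal entries, with algebraic multiplicity their repetition count


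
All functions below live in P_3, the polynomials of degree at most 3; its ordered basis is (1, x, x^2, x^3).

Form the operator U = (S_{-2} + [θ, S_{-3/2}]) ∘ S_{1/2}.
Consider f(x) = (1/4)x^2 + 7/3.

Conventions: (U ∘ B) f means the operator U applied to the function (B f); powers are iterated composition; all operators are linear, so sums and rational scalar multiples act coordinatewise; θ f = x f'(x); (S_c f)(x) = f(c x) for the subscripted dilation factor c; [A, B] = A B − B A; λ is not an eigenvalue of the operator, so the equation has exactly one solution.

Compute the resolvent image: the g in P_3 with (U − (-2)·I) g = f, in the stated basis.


write g with unknown coordinates in the stated basis and equate coefficients in (U − (-2)·I) g = f
solving from the highest basis element down gives g = (1/12)x^2 + 7/9
check: U g = (1/12)x^2 + 7/9
so U g − (-2)·g = (1/4)x^2 + 7/3 = f ✓

g(x) = (1/12)x^2 + 7/9


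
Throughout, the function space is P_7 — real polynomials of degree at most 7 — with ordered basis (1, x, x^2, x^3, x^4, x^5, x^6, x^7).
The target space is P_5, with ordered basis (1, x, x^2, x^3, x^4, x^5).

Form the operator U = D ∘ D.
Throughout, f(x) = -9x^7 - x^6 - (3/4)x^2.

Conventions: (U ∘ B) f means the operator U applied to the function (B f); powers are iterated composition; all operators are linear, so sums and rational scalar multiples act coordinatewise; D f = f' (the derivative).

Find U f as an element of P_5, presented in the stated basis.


D f = -63x^6 - 6x^5 - (3/2)x
D D f = -378x^5 - 30x^4 - 3/2

g(x) = -378x^5 - 30x^4 - 3/2


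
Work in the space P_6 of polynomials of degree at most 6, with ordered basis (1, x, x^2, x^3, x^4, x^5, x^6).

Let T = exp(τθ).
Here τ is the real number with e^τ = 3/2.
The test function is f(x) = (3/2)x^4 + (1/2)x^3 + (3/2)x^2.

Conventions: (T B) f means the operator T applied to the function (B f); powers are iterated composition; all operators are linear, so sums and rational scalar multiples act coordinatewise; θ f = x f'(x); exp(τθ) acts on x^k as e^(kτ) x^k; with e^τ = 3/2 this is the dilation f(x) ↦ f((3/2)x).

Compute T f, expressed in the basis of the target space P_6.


the image equals g(x) = (243/32)x^4 + (27/16)x^3 + (27/8)x^2

exp(τθ) x^k = e^(kτ) x^k; with e^τ = 3/2 this sends x^k to (3/2)^k x^k
x^2 ↦ 9/4 x^2
x^3 ↦ 27/8 x^3
x^4 ↦ 81/16 x^4
applying this coordinatewise to f: exp(τθ) f = (243/32)x^4 + (27/16)x^3 + (27/8)x^2


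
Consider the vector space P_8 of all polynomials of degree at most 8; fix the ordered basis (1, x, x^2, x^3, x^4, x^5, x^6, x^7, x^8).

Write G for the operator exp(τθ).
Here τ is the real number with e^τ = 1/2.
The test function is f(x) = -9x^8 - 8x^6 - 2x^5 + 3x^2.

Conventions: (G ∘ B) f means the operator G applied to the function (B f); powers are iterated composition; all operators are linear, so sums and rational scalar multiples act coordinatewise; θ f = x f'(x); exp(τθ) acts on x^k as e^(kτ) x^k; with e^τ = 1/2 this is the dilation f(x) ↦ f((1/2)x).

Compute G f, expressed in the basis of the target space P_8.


the image equals g(x) = -(9/256)x^8 - (1/8)x^6 - (1/16)x^5 + (3/4)x^2

exp(τθ) x^k = e^(kτ) x^k; with e^τ = 1/2 this sends x^k to (1/2)^k x^k
x^2 ↦ 1/4 x^2
x^5 ↦ 1/32 x^5
x^6 ↦ 1/64 x^6
x^8 ↦ 1/256 x^8
applying this coordinatewise to f: exp(τθ) f = -(9/256)x^8 - (1/8)x^6 - (1/16)x^5 + (3/4)x^2


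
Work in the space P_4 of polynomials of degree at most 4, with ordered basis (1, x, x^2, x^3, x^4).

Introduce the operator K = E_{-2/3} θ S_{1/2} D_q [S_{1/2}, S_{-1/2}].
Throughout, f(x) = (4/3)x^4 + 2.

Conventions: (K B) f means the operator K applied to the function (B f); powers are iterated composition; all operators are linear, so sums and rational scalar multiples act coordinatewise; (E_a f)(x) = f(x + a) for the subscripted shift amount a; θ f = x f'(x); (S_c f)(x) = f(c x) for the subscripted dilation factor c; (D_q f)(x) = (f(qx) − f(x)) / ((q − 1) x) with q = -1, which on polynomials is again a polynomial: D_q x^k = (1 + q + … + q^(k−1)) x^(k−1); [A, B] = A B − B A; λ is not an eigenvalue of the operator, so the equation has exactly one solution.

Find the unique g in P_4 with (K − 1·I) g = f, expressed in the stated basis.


the image equals g(x) = -(4/3)x^4 - 2

write g with unknown coordinates in the stated basis and equate coefficients in (K − 1·I) g = f
solving from the highest basis element down gives g = -(4/3)x^4 - 2
check: K g = 0
so K g − 1·g = (4/3)x^4 + 2 = f ✓


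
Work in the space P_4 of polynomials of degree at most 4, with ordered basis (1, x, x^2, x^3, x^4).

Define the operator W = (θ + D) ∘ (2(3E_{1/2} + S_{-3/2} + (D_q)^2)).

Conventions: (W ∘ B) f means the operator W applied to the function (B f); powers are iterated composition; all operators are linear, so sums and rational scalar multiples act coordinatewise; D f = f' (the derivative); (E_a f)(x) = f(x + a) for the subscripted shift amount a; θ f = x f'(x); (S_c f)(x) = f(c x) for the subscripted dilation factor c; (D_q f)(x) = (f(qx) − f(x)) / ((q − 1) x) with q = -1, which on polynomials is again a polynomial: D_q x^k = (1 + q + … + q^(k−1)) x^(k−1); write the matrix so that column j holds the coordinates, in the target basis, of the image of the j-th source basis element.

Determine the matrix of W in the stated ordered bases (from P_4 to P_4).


the matrix is [[0, 3, 6, 9/2, 3]; [0, 3, 27, 45/2, 21]; [0, 0, 21, 63/4, 54]; [0, 0, 0, -9/4, 201/2]; [0, 0, 0, 0, 129/2]] (rows listed top to bottom)

image of 1: 0
image of x: 3x + 3
image of x^2: 21x^2 + 27x + 6
image of x^3: -(9/4)x^3 + (63/4)x^2 + (45/2)x + 9/2
image of x^4: (129/2)x^4 + (201/2)x^3 + 54x^2 + 21x + 3
each image's coordinates form column j of the matrix


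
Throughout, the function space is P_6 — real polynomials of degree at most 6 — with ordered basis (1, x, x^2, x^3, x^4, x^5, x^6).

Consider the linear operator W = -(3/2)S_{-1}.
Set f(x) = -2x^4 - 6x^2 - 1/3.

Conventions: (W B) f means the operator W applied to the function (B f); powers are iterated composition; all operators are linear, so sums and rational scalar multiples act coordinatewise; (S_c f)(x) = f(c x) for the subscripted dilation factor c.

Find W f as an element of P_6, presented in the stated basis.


S_{-1} f = -2x^4 - 6x^2 - 1/3
(-(3/2)S_{-1}) f = 3x^4 + 9x^2 + 1/2

the result is g(x) = 3x^4 + 9x^2 + 1/2


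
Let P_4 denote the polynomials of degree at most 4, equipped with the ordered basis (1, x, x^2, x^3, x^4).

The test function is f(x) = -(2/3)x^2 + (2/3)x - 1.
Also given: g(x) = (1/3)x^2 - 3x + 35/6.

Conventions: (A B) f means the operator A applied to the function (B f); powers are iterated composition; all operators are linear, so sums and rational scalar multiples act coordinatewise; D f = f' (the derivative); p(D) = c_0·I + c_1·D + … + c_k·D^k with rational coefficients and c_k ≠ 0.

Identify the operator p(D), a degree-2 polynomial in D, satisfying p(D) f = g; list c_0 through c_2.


c_0 = -1/2, c_1 = 2, c_2 = -3

D^0 f = -(2/3)x^2 + (2/3)x - 1
D^1 f = -(4/3)x + 2/3
D^2 f = -4/3
matching coefficients of g against c_0 f + c_1 Df + … from the top degree down determines the c_i
solution: c_0 = -1/2, c_1 = 2, c_2 = -3


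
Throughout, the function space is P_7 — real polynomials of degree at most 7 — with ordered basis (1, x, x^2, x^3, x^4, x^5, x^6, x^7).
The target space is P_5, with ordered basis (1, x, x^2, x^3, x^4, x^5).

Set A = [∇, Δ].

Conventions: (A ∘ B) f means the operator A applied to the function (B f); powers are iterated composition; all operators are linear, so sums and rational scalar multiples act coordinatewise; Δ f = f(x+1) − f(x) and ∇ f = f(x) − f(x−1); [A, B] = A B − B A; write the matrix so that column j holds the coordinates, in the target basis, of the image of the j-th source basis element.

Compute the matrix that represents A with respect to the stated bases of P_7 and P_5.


the matrix is [[0, 0, 0, 0, 0, 0, 0, 0]; [0, 0, 0, 0, 0, 0, 0, 0]; [0, 0, 0, 0, 0, 0, 0, 0]; [0, 0, 0, 0, 0, 0, 0, 0]; [0, 0, 0, 0, 0, 0, 0, 0]; [0, 0, 0, 0, 0, 0, 0, 0]] (rows listed top to bottom)

image of 1: 0
image of x: 0
image of x^2: 0
image of x^3: 0
image of x^4: 0
image of x^5: 0
image of x^6: 0
image of x^7: 0
each image's coordinates form column j of the matrix


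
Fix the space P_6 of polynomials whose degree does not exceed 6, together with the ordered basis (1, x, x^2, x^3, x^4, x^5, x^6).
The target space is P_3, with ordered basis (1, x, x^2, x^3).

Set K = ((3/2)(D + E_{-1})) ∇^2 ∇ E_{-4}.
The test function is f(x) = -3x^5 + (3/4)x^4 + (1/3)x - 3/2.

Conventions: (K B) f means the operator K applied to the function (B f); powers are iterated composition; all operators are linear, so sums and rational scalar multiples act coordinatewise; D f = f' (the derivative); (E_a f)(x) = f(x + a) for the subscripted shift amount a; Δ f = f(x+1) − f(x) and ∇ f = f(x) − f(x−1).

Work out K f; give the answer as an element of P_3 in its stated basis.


the image equals g(x) = -270x^2 + 2997x - 17307/2

E_{-4} f = -3x^5 + (243/4)x^4 - 492x^3 + 1992x^2 - (12095/3)x + 19567/6
∇ E_{-4} f = -15x^4 + 273x^3 - (3741/2)x^2 + 5718x - 78953/12
∇ (∇ E_{-4}) f = -60x^3 + 909x^2 - 4620x + 15753/2
∇ ∇ (∇ E_{-4}) f = -180x^2 + 1998x - 5589
D ∇^2 (∇ E_{-4}) f = -360x + 1998
E_{-1} ∇^2 (∇ E_{-4}) f = -180x^2 + 2358x - 7767
(D + E_{-1}) ∇^2 (∇ E_{-4}) f = -180x^2 + 1998x - 5769
((3/2)(D + E_{-1})) ∇^2 (∇ E_{-4}) f = -270x^2 + 2997x - 17307/2


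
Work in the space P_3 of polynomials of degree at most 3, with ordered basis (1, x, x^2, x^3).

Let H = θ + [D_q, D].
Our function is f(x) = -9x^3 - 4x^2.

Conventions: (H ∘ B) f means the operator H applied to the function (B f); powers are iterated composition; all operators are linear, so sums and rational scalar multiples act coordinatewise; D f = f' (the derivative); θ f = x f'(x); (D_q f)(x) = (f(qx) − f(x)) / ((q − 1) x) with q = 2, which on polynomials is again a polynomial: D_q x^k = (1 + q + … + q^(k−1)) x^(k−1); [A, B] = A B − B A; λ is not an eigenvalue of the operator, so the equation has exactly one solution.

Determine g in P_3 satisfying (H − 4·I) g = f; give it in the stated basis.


write g with unknown coordinates in the stated basis and equate coefficients in (H − 4·I) g = f
solving from the highest basis element down gives g = 9x^3 + 2x^2 - 15x - 1/2
check: H g = 27x^3 + 4x^2 - 60x - 2
so H g − 4·g = -9x^3 - 4x^2 = f ✓

g(x) = 9x^3 + 2x^2 - 15x - 1/2


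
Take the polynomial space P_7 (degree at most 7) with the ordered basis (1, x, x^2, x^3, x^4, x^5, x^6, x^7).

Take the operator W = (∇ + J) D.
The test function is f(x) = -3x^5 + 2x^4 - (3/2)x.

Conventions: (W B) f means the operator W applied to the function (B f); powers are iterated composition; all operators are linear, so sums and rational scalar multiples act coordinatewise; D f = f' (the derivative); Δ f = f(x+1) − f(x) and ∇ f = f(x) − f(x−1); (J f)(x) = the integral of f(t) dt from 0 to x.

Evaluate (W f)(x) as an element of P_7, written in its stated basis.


the image equals g(x) = -3x^5 + 2x^4 - 60x^3 + 114x^2 - (171/2)x + 23

D f = -15x^4 + 8x^3 - 3/2
∇ D f = -60x^3 + 114x^2 - 84x + 23
J D f = -3x^5 + 2x^4 - (3/2)x
(∇ + J) D f = -3x^5 + 2x^4 - 60x^3 + 114x^2 - (171/2)x + 23


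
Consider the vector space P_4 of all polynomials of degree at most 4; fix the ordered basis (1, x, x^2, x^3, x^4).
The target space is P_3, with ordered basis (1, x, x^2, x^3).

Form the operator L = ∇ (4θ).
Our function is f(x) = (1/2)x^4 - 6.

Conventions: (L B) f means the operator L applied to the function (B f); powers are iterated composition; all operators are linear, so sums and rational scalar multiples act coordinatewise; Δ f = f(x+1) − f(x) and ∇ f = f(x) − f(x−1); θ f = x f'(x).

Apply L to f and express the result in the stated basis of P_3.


the image equals g(x) = 32x^3 - 48x^2 + 32x - 8

θ f = 2x^4
(4θ) f = 8x^4
∇ (4θ) f = 32x^3 - 48x^2 + 32x - 8


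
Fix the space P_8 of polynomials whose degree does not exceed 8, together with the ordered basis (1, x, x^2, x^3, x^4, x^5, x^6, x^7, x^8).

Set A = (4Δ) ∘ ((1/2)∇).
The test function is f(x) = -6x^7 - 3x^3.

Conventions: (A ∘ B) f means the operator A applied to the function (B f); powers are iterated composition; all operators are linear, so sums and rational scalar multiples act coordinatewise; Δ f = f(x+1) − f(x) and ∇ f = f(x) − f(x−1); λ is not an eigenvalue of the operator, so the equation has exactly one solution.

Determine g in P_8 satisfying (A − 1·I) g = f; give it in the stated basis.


write g with unknown coordinates in the stated basis and equate coefficients in (A − 1·I) g = f
solving from the highest basis element down gives g = 6x^7 + 504x^5 + 21003x^3 + 262284x
check: A g = 504x^5 + 21000x^3 + 262284x
so A g − 1·g = -6x^7 - 3x^3 = f ✓

g(x) = 6x^7 + 504x^5 + 21003x^3 + 262284x


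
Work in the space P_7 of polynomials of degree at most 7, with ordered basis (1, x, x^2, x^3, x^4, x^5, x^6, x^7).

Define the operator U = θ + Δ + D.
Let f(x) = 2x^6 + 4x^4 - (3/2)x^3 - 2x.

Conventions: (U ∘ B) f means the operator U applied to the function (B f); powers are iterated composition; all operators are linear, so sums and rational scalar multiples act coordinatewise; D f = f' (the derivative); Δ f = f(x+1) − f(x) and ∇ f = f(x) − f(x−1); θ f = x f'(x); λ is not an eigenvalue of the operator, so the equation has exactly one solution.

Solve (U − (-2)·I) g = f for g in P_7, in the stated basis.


write g with unknown coordinates in the stated basis and equate coefficients in (U − (-2)·I) g = f
solving from the highest basis element down gives g = (1/4)x^6 - (3/7)x^5 + (127/168)x^4 - (347/210)x^3 + (207/140)x^2 - (1121/630)x + 7951/5040
check: U g = (3/2)x^6 + (6/7)x^5 + (209/84)x^4 + (379/210)x^3 - (207/70)x^2 + (491/315)x - 7951/2520
so U g − (-2)·g = 2x^6 + 4x^4 - (3/2)x^3 - 2x = f ✓

the result is g(x) = (1/4)x^6 - (3/7)x^5 + (127/168)x^4 - (347/210)x^3 + (207/140)x^2 - (1121/630)x + 7951/5040


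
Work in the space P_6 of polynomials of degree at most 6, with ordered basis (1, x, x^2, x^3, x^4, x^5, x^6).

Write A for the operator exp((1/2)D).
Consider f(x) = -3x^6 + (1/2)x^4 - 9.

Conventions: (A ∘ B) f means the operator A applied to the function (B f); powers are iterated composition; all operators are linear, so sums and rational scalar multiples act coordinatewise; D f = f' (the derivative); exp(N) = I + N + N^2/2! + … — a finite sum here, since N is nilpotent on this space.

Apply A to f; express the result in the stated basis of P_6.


the result is g(x) = -3x^6 - 9x^5 - (43/4)x^4 - (13/2)x^3 - (33/16)x^2 - (5/16)x - 577/64

order-1 term: -9x^5 + x^3
order-2 term: -(45/4)x^4 + (3/4)x^2
order-3 term: -(15/2)x^3 + (1/4)x
order-4 term: -(45/16)x^2 + 1/32
order-5 term: -(9/16)x
order-6 term: -3/64
the series for exp((1/2)D) f terminates at order 6
exp((1/2)D) f = -3x^6 - 9x^5 - (43/4)x^4 - (13/2)x^3 - (33/16)x^2 - (5/16)x - 577/64


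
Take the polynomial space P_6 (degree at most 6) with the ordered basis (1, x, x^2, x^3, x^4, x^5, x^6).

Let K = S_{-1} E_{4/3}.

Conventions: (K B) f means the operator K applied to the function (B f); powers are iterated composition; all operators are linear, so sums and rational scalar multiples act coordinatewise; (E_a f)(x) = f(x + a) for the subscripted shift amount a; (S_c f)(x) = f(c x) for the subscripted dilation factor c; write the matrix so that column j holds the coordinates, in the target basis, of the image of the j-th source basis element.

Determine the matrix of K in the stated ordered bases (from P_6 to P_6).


the matrix is [[1, 4/3, 16/9, 64/27, 256/81, 1024/243, 4096/729]; [0, -1, -8/3, -16/3, -256/27, -1280/81, -2048/81]; [0, 0, 1, 4, 32/3, 640/27, 1280/27]; [0, 0, 0, -1, -16/3, -160/9, -1280/27]; [0, 0, 0, 0, 1, 20/3, 80/3]; [0, 0, 0, 0, 0, -1, -8]; [0, 0, 0, 0, 0, 0, 1]] (rows listed top to bottom)

image of 1: 1
image of x: -x + 4/3
image of x^2: x^2 - (8/3)x + 16/9
image of x^3: -x^3 + 4x^2 - (16/3)x + 64/27
image of x^4: x^4 - (16/3)x^3 + (32/3)x^2 - (256/27)x + 256/81
image of x^5: -x^5 + (20/3)x^4 - (160/9)x^3 + (640/27)x^2 - (1280/81)x + 1024/243
image of x^6: x^6 - 8x^5 + (80/3)x^4 - (1280/27)x^3 + (1280/27)x^2 - (2048/81)x + 4096/729
each image's coordinates form column j of the matrix


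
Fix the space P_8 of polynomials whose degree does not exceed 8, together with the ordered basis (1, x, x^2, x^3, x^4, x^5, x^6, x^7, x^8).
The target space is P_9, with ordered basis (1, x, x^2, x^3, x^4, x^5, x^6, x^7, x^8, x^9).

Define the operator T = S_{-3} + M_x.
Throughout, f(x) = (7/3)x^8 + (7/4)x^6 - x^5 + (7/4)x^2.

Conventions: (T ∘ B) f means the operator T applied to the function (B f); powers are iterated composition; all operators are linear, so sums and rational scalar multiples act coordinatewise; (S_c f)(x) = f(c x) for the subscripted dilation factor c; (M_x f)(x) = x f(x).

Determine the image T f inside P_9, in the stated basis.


the result is g(x) = (7/3)x^9 + 15309x^8 + (7/4)x^7 + (5099/4)x^6 + 243x^5 + (7/4)x^3 + (63/4)x^2

S_{-3} f = 15309x^8 + (5103/4)x^6 + 243x^5 + (63/4)x^2
M_x f = (7/3)x^9 + (7/4)x^7 - x^6 + (7/4)x^3
(S_{-3} + M_x) f = (7/3)x^9 + 15309x^8 + (7/4)x^7 + (5099/4)x^6 + 243x^5 + (7/4)x^3 + (63/4)x^2


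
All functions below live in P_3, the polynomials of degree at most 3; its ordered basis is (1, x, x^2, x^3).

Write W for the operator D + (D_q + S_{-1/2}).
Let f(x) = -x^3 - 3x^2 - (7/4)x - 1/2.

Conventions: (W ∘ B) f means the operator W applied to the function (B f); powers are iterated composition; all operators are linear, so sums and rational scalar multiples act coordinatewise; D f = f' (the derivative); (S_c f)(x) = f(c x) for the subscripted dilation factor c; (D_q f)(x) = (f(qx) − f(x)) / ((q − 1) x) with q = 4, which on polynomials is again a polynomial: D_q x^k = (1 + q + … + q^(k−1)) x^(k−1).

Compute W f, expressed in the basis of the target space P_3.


D f = -3x^2 - 6x - 7/4
D_q f = -21x^2 - 15x - 7/4
S_{-1/2} f = (1/8)x^3 - (3/4)x^2 + (7/8)x - 1/2
(D_q + S_{-1/2}) f = (1/8)x^3 - (87/4)x^2 - (113/8)x - 9/4
(D + (D_q + S_{-1/2})) f = (1/8)x^3 - (99/4)x^2 - (161/8)x - 4

g(x) = (1/8)x^3 - (99/4)x^2 - (161/8)x - 4


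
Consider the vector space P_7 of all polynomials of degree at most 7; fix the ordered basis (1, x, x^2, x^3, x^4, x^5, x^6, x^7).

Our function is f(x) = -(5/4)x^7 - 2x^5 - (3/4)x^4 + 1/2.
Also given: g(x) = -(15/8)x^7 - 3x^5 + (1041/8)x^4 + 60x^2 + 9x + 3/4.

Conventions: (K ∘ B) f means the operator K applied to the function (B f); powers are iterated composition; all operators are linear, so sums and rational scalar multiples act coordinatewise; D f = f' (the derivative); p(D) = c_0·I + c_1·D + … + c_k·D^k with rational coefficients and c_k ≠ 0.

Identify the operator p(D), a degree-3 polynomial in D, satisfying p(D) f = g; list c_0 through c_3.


D^0 f = -(5/4)x^7 - 2x^5 - (3/4)x^4 + 1/2
D^1 f = -(35/4)x^6 - 10x^4 - 3x^3
D^2 f = -(105/2)x^5 - 40x^3 - 9x^2
D^3 f = -(525/2)x^4 - 120x^2 - 18x
matching coefficients of g against c_0 f + c_1 Df + … from the top degree down determines the c_i
solution: c_0 = 3/2, c_1 = 0, c_2 = 0, c_3 = -1/2

c_0 = 3/2, c_1 = 0, c_2 = 0, c_3 = -1/2


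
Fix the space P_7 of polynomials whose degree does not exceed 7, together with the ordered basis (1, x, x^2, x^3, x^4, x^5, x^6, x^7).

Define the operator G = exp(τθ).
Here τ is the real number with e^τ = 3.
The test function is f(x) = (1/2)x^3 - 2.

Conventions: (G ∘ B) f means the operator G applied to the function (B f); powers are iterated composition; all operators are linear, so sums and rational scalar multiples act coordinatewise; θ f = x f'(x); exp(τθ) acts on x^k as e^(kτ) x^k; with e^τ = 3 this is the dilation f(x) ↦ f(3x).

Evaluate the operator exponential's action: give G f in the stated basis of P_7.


exp(τθ) x^k = e^(kτ) x^k; with e^τ = 3 this sends x^k to 3^k x^k
x^3 ↦ 27 x^3
applying this coordinatewise to f: exp(τθ) f = (27/2)x^3 - 2

the image equals g(x) = (27/2)x^3 - 2


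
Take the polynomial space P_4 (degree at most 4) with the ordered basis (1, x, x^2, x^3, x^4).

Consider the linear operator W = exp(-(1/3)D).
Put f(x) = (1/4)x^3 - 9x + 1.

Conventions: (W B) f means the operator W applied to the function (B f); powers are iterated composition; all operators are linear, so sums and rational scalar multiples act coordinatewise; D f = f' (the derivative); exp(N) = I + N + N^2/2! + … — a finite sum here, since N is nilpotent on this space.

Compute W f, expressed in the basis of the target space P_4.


the image equals g(x) = (1/4)x^3 - (1/4)x^2 - (107/12)x + 431/108

order-1 term: -(1/4)x^2 + 3
order-2 term: (1/12)x
order-3 term: -1/108
the series for exp(-(1/3)D) f terminates at order 3
exp(-(1/3)D) f = (1/4)x^3 - (1/4)x^2 - (107/12)x + 431/108


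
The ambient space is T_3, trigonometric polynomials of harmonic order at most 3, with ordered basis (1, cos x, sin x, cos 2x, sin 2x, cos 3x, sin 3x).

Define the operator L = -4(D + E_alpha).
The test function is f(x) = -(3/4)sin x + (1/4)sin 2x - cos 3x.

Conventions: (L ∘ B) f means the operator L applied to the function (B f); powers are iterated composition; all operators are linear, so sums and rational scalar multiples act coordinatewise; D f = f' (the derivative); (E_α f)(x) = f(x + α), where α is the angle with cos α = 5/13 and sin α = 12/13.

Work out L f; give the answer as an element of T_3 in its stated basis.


D f = -(3/4)cos x + (1/2)cos 2x + 3sin 3x
E_alpha f = -(9/13)cos x - (15/52)sin x + (30/169)cos 2x - (119/676)sin 2x + (2035/2197)cos 3x - (828/2197)sin 3x
(D + E_alpha) f = -(75/52)cos x - (15/52)sin x + (229/338)cos 2x - (119/676)sin 2x + (2035/2197)cos 3x + (5763/2197)sin 3x
(-4(D + E_alpha)) f = (75/13)cos x + (15/13)sin x - (458/169)cos 2x + (119/169)sin 2x - (8140/2197)cos 3x - (23052/2197)sin 3x

the image equals g(x) = (75/13)cos x + (15/13)sin x - (458/169)cos 2x + (119/169)sin 2x - (8140/2197)cos 3x - (23052/2197)sin 3x


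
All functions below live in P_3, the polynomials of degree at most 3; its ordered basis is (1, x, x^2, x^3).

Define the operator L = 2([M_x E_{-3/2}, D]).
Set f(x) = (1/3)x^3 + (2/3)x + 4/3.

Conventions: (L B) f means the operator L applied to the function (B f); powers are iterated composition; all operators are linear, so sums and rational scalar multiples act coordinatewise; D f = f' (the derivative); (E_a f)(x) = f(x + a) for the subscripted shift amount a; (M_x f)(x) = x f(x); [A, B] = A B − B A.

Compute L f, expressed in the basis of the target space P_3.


D f = x^2 + 2/3
E_{-3/2} D f = x^2 - 3x + 35/12
M_x E_{-3/2} D f = x^3 - 3x^2 + (35/12)x
E_{-3/2} f = (1/3)x^3 - (3/2)x^2 + (35/12)x - 19/24
M_x E_{-3/2} f = (1/3)x^4 - (3/2)x^3 + (35/12)x^2 - (19/24)x
D (M_x E_{-3/2}) f = (4/3)x^3 - (9/2)x^2 + (35/6)x - 19/24
[M_x E_{-3/2}, D] f = -(1/3)x^3 + (3/2)x^2 - (35/12)x + 19/24
(2([M_x E_{-3/2}, D])) f = -(2/3)x^3 + 3x^2 - (35/6)x + 19/12

the image equals g(x) = -(2/3)x^3 + 3x^2 - (35/6)x + 19/12


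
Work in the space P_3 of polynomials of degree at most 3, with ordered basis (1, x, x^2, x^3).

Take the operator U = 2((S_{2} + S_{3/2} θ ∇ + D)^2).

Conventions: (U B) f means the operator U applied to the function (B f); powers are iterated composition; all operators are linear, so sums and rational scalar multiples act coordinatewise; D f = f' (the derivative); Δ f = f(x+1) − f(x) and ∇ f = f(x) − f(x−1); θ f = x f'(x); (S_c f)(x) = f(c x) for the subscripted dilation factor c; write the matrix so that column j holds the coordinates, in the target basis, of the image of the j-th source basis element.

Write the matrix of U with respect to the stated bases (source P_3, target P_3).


image of 1: 2
image of x: 8x + 6
image of x^2: 32x^2 + 60x + 10
image of x^3: 128x^3 + 396x^2 + 75x - 9
each image's coordinates form column j of the matrix

the matrix is [[2, 6, 10, -9]; [0, 8, 60, 75]; [0, 0, 32, 396]; [0, 0, 0, 128]] (rows listed top to bottom)


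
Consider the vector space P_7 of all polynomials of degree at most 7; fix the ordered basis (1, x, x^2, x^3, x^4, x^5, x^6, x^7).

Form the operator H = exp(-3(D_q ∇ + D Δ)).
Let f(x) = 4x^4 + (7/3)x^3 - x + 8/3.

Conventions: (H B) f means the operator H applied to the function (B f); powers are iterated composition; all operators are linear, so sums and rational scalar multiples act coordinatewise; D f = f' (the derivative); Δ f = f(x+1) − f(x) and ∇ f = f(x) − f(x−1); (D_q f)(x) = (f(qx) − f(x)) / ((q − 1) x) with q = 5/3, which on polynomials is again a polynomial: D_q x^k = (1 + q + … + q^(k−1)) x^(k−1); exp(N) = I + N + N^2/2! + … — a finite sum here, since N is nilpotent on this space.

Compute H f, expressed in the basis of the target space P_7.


the result is g(x) = 4x^4 + (7/3)x^3 - (1216/3)x^2 - 51x + 7016/3

order-1 term: -(1216/3)x^2 - 50x - 96
order-2 term: 2432
the series for exp(-3(D_q ∇ + D Δ)) f terminates at order 2
exp(-3(D_q ∇ + D Δ)) f = 4x^4 + (7/3)x^3 - (1216/3)x^2 - 51x + 7016/3


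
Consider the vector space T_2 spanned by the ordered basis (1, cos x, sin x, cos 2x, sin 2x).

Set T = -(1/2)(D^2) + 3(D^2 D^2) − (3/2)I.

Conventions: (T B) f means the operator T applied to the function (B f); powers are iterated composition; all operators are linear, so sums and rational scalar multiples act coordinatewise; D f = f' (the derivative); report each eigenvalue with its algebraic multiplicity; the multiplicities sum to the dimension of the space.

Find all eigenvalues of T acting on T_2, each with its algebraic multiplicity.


image of 1: -3/2
image of cos x: 2cos x
image of sin x: 2sin x
image of cos 2x: (97/2)cos 2x
image of sin 2x: (97/2)sin 2x
the matrix is diagonal; its diagonal is (-3/2, 2, 2, 97/2, 97/2)
for a triangular matrix the eigenvalues are the diagonal entries, with algebraic multiplicity their repetition count

λ = -3/2 (multiplicity 1), λ = 2 (multiplicity 2), λ = 97/2 (multiplicity 2)


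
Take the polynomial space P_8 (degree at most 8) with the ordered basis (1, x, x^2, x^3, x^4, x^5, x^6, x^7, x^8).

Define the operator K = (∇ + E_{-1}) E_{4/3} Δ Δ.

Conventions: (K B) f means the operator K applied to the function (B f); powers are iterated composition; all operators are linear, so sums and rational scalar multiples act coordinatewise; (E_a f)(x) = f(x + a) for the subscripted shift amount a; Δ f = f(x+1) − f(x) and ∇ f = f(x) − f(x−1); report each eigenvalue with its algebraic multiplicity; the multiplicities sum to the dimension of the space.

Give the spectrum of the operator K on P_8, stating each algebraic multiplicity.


λ = 0 (multiplicity 9)

image of 1: 0
image of x: 0
image of x^2: 2
image of x^3: 6x + 14
image of x^4: 12x^2 + 56x + 202/3
image of x^5: 20x^3 + 140x^2 + (1010/3)x + 7490/27
image of x^6: 30x^4 + 280x^3 + 1010x^2 + (14980/9)x + 28474/27
image of x^7: 42x^5 + 490x^4 + (7070/3)x^3 + (52430/9)x^2 + (199318/27)x + 309974/81
image of x^8: 56x^6 + 784x^5 + (14140/3)x^4 + (419440/27)x^3 + (797272/27)x^2 + (2479792/81)x + 9837326/729
the matrix is upper triangular; its diagonal is (0, 0, 0, 0, 0, 0, 0, 0, 0)
for a triangular matrix the eigenvalues are the diagonal entries, with algebraic multiplicity their repetition count


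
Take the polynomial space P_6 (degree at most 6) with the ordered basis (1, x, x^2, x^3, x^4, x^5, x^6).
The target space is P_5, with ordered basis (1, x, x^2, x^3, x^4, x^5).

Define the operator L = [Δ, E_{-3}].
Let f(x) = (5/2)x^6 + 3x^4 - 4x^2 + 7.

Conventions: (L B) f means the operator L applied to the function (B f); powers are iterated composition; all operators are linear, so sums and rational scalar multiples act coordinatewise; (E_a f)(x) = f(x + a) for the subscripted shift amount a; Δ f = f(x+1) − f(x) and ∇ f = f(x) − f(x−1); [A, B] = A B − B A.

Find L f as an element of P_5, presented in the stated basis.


E_{-3} f = (5/2)x^6 - 45x^5 + (681/2)x^4 - 1386x^3 + (6391/2)x^2 - 3945x + 4073/2
Δ E_{-3} f = 15x^5 - (375/2)x^4 + 962x^3 - (5055/2)x^2 + 3385x - 3675/2
Δ f = 15x^5 + (75/2)x^4 + 62x^3 + (111/2)x^2 + 19x + 3/2
E_{-3} Δ f = 15x^5 - (375/2)x^4 + 962x^3 - (5055/2)x^2 + 3385x - 3675/2
[Δ, E_{-3}] f = 0

g(x) = 0


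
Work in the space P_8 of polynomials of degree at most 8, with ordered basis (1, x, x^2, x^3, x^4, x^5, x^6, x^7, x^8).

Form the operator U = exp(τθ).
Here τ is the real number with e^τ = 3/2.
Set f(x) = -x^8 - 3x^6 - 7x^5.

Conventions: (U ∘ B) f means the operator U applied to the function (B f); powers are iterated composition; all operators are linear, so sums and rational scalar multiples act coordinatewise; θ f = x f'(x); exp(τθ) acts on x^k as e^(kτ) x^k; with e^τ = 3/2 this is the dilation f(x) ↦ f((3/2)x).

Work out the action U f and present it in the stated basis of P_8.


g(x) = -(6561/256)x^8 - (2187/64)x^6 - (1701/32)x^5

exp(τθ) x^k = e^(kτ) x^k; with e^τ = 3/2 this sends x^k to (3/2)^k x^k
x^5 ↦ 243/32 x^5
x^6 ↦ 729/64 x^6
x^8 ↦ 6561/256 x^8
applying this coordinatewise to f: exp(τθ) f = -(6561/256)x^8 - (2187/64)x^6 - (1701/32)x^5


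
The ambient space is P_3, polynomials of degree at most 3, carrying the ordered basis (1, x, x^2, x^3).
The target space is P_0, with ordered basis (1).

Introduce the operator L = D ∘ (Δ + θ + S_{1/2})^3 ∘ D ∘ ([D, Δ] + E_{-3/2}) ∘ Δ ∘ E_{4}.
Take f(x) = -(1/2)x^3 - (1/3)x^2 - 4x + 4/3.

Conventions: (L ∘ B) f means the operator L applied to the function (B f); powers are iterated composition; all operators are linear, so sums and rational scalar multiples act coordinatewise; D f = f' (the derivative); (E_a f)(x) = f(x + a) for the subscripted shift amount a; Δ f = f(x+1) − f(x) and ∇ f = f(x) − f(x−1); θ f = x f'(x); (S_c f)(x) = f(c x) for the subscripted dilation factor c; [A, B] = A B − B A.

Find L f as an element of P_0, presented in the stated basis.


the image equals g(x) = -81/8

E_{4} f = -(1/2)x^3 - (19/3)x^2 - (92/3)x - 52
Δ E_{4} f = -(3/2)x^2 - (85/6)x - 75/2
Δ (Δ ∘ E_{4}) f = -3x - 47/3
D Δ (Δ ∘ E_{4}) f = -3
D (Δ ∘ E_{4}) f = -3x - 85/6
Δ D (Δ ∘ E_{4}) f = -3
[D, Δ] (Δ ∘ E_{4}) f = 0
E_{-3/2} (Δ ∘ E_{4}) f = -(3/2)x^2 - (29/3)x - 157/8
([D, Δ] + E_{-3/2}) (Δ ∘ E_{4}) f = -(3/2)x^2 - (29/3)x - 157/8
D ([D, Δ] + E_{-3/2}) (Δ ∘ E_{4}) f = -3x - 29/3
Δ (D ∘ ([D, Δ] + E_{-3/2}) ∘ Δ ∘ E_{4}) f = -3
θ (D ∘ ([D, Δ] + E_{-3/2}) ∘ Δ ∘ E_{4}) f = -3x
S_{1/2} (D ∘ ([D, Δ] + E_{-3/2}) ∘ Δ ∘ E_{4}) f = -(3/2)x - 29/3
(Δ + θ + S_{1/2}) (D ∘ ([D, Δ] + E_{-3/2}) ∘ Δ ∘ E_{4}) f = -(9/2)x - 38/3
Δ (Δ + θ + S_{1/2}) (D ∘ ([D, Δ] + E_{-3/2}) ∘ Δ ∘ E_{4}) f = -9/2
θ (Δ + θ + S_{1/2}) (D ∘ ([D, Δ] + E_{-3/2}) ∘ Δ ∘ E_{4}) f = -(9/2)x
S_{1/2} (Δ + θ + S_{1/2}) (D ∘ ([D, Δ] + E_{-3/2}) ∘ Δ ∘ E_{4}) f = -(9/4)x - 38/3
(Δ + θ + S_{1/2}) (Δ + θ + S_{1/2}) (D ∘ ([D, Δ] + E_{-3/2}) ∘ Δ ∘ E_{4}) f = -(27/4)x - 103/6
Δ (Δ + θ + S_{1/2}) (Δ + θ + S_{1/2}) (D ∘ ([D, Δ] + E_{-3/2}) ∘ Δ ∘ E_{4}) f = -27/4
θ (Δ + θ + S_{1/2}) (Δ + θ + S_{1/2}) (D ∘ ([D, Δ] + E_{-3/2}) ∘ Δ ∘ E_{4}) f = -(27/4)x
S_{1/2} (Δ + θ + S_{1/2}) (Δ + θ + S_{1/2}) (D ∘ ([D, Δ] + E_{-3/2}) ∘ Δ ∘ E_{4}) f = -(27/8)x - 103/6
(Δ + θ + S_{1/2}) (Δ + θ + S_{1/2}) (Δ + θ + S_{1/2}) (D ∘ ([D, Δ] + E_{-3/2}) ∘ Δ ∘ E_{4}) f = -(81/8)x - 287/12
D (Δ + θ + S_{1/2})^3 (D ∘ ([D, Δ] + E_{-3/2}) ∘ Δ ∘ E_{4}) f = -81/8
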